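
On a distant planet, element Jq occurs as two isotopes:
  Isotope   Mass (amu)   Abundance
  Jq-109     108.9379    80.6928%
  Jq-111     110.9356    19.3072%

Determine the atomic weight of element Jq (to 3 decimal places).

109.324 amu

Weight each isotope mass by its fractional abundance: 0.806928 × 108.9379 + 0.193072 × 110.9356
= 87.90504 + 21.41856 = 109.32360 amu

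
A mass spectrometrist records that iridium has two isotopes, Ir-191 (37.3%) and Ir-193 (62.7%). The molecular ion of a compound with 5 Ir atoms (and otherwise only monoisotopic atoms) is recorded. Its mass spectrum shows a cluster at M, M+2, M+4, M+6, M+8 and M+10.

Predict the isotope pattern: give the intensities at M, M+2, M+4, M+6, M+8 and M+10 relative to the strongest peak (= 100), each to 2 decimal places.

2.11 : 17.70 : 59.49 : 100.00 : 84.05 : 28.26

Each Ir atom is independently Ir-191 (p = 0.373) or Ir-193 (q = 0.627); the cluster is the binomial expansion (p + q)^5.
P(M) = 0.373^5 = 0.007220
P(M+2) = 5 × 0.373^4 × 0.627^1 = 0.060684
P(M+4) = 10 × 0.373^3 × 0.627^2 = 0.204015
P(M+6) = 10 × 0.373^2 × 0.627^3 = 0.342942
P(M+8) = 5 × 0.373^1 × 0.627^4 = 0.288237
P(M+10) = 0.627^5 = 0.096903
The M+6 peak is largest (0.342942); scaling to 100 gives 2.11 : 17.70 : 59.49 : 100.00 : 84.05 : 28.26.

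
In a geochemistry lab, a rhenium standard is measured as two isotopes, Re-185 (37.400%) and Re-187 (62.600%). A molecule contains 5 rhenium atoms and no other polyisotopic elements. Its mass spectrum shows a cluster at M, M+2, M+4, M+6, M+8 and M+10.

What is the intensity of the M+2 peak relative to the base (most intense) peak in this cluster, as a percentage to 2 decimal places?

(0.37400 + 0.62600)^5 gives M 0.0073, M+2 0.0612, M+4 0.2050, M+6 0.3431, M+8 0.2872, M+10 0.0961; the largest is M+6.
P(M+6) = C(5,3) × 0.37400^2 × 0.62600^3 = 10 × 0.139876 × 0.24531438 = 0.343136 (base)
P(M+2) = C(5,1) × 0.37400^4 × 0.62600^1 = 5 × 0.0195653 × 0.6260 = 0.061239
Relative intensity = 0.061239 / 0.343136 × 100 = 17.85

17.85%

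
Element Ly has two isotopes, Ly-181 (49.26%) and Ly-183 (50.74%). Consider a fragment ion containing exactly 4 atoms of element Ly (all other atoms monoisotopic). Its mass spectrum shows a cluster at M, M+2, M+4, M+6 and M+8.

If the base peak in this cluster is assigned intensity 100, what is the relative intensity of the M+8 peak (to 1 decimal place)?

17.7

(0.4926 + 0.5074)^4 gives M 0.0589, M+2 0.2426, M+4 0.3748, M+6 0.2574, M+8 0.0663; the largest is M+4.
P(M+4) = C(4,2) × 0.4926^2 × 0.5074^2 = 6 × 0.24265476 × 0.25745476 = 0.374836 (base)
P(M+8) = C(4,4) × 0.4926^0 × 0.5074^4 = 1 × 1.0000 × 0.06628295 = 0.066283
Relative intensity = 0.066283 / 0.374836 × 100 = 17.7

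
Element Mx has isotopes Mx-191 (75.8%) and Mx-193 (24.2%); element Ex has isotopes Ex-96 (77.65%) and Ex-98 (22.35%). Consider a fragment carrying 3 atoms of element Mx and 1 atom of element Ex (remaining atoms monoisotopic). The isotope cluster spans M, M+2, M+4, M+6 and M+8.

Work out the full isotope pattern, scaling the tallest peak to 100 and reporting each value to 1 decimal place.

Element Mx pattern (n=3): 0.43551951 : 0.41713346 : 0.13317454 : 0.01417249
Element Ex pattern (n=1): 0.7765 : 0.2235
Convolve the two distributions (both contribute in 2-u steps):
  M: 0.43551951×0.7765 = 0.338181
  M+2: 0.43551951×0.2235 + 0.41713346×0.7765 = 0.421243
  M+4: 0.41713346×0.2235 + 0.13317454×0.7765 = 0.196639
  M+6: 0.13317454×0.2235 + 0.01417249×0.7765 = 0.040769
  M+8: 0.01417249×0.2235 = 0.003168
Scale to base peak (0.421243) = 100: 80.3 : 100.0 : 46.7 : 9.7 : 0.8

80.3 : 100.0 : 46.7 : 9.7 : 0.8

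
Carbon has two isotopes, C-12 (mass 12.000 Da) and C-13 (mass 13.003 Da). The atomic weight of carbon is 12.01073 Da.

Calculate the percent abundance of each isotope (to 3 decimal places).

With x = fraction of C-12 (so C-13 is 1 − x):
12.000·x + 13.003·(1 − x) = 12.01073
(12.000 − 13.003)·x = 12.01073 − 13.003
x = -0.99227 / -1.003 = 0.98930 → 98.930% C-12, 1.070% C-13.

C-12: 98.930%, C-13: 1.070%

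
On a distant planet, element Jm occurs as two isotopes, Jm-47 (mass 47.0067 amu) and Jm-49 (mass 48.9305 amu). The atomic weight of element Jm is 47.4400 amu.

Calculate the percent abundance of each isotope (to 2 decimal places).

Let x be the fractional abundance of Jm-47; then Jm-49 has abundance 1 − x.
47.0067·x + 48.9305·(1 − x) = 47.4400
(47.0067 − 48.9305)·x = 47.4400 − 48.9305
x = -1.4905 / -1.9238 = 0.77477 → 77.48% Jm-47, 22.52% Jm-49.

Jm-47: 77.48%, Jm-49: 22.52%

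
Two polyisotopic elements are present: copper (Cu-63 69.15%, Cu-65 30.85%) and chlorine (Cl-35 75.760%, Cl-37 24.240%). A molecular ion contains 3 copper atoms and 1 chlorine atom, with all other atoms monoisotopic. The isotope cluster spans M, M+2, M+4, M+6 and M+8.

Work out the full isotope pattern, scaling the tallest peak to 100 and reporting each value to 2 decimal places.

Copper pattern (n=3): 0.33065611 : 0.44254842 : 0.19743483 : 0.02936064
Chlorine pattern (n=1): 0.7576 : 0.2424
Convolve the two distributions (both contribute in 2-u steps):
  M: 0.33065611×0.7576 = 0.250505
  M+2: 0.33065611×0.2424 + 0.44254842×0.7576 = 0.415426
  M+4: 0.44254842×0.2424 + 0.19743483×0.7576 = 0.256850
  M+6: 0.19743483×0.2424 + 0.02936064×0.7576 = 0.070102
  M+8: 0.02936064×0.2424 = 0.007117
Scale to base peak (0.415426) = 100: 60.30 : 100.00 : 61.83 : 16.87 : 1.71

60.30 : 100.00 : 61.83 : 16.87 : 1.71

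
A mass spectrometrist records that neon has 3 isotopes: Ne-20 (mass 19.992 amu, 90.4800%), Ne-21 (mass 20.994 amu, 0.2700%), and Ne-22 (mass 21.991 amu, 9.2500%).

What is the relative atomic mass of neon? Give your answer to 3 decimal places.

Ar = Σ fᵢ·mᵢ = 0.904800 × 19.992 + 0.002700 × 20.994 + 0.092500 × 21.991
= 18.0888 + 0.0567 + 2.0342 = 20.1797 amu

20.180 amu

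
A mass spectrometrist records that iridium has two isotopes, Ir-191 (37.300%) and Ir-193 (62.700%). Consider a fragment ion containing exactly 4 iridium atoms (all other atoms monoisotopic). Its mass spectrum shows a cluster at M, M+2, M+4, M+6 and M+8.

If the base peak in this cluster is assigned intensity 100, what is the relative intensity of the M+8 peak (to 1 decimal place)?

42.0

Binomial terms of (0.37300 + 0.62700)^4: M 0.0194, M+2 0.1302, M+4 0.3282, M+6 0.3678, M+8 0.1546 → M+6 is the base peak.
P(M+6) = C(4,3) × 0.37300^1 × 0.62700^3 = 4 × 0.3730 × 0.24649188 = 0.367766 (base)
P(M+8) = C(4,4) × 0.37300^0 × 0.62700^4 = 1 × 1.0000 × 0.15455041 = 0.154550
Relative intensity = 0.154550 / 0.367766 × 100 = 42.0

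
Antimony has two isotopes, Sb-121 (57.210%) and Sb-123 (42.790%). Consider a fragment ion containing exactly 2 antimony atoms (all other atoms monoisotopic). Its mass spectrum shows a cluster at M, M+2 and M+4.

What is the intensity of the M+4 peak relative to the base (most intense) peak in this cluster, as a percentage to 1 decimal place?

(0.57210 + 0.42790)^2 gives M 0.3273, M+2 0.4896, M+4 0.1831; the largest is M+2.
P(M+2) = C(2,1) × 0.57210^1 × 0.42790^1 = 2 × 0.5721 × 0.4279 = 0.489603 (base)
P(M+4) = C(2,2) × 0.57210^0 × 0.42790^2 = 1 × 1.0000 × 0.18309841 = 0.183098
Relative intensity = 0.183098 / 0.489603 × 100 = 37.4

37.4%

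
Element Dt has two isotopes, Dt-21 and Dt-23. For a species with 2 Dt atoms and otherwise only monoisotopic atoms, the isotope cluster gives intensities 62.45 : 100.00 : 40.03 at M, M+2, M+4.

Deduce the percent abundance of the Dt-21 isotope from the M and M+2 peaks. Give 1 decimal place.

Write p for the Dt-21 fraction. I(M+2)/I(M) = [C(2,1)·p^1·(1−p)] / p^2 = 2·(1−p)/p = 100.00/62.45 = 1.6013
(1−p)/p = 1.6013/2 = 0.8006  ⇒  p = 1/(1 + 0.8006) = 0.5554
Dt-21: 55.5%, Dt-23: 44.5%.

55.5%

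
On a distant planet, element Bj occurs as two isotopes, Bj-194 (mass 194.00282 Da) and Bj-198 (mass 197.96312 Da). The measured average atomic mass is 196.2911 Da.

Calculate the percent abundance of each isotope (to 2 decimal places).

Writing the weighted mean with unknown fraction x of Bj-194:
194.00282·x + 197.96312·(1 − x) = 196.2911
(194.00282 − 197.96312)·x = 196.2911 − 197.96312
x = -1.67202 / -3.96030 = 0.42220 → 42.22% Bj-194, 57.78% Bj-198.

Bj-194: 42.22%, Bj-198: 57.78%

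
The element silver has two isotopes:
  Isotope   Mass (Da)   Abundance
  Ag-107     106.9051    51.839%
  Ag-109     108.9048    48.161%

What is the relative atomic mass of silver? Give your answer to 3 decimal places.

Ar = Σ fᵢ·mᵢ = 0.51839 × 106.9051 + 0.48161 × 108.9048
= 55.41853 + 52.44964 = 107.86817 Da

107.868 Da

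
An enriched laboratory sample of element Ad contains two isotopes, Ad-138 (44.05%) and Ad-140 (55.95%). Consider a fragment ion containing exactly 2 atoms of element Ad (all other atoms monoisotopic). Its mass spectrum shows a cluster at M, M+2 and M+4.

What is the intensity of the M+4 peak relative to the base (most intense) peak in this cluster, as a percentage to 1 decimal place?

Term probabilities: M 0.1940, M+2 0.4929, M+4 0.3130. Base peak = M+2.
P(M+2) = C(2,1) × 0.4405^1 × 0.5595^1 = 2 × 0.4405 × 0.5595 = 0.492920 (base)
P(M+4) = C(2,2) × 0.4405^0 × 0.5595^2 = 1 × 1.0000 × 0.31304025 = 0.313040
Relative intensity = 0.313040 / 0.492920 × 100 = 63.5

63.5%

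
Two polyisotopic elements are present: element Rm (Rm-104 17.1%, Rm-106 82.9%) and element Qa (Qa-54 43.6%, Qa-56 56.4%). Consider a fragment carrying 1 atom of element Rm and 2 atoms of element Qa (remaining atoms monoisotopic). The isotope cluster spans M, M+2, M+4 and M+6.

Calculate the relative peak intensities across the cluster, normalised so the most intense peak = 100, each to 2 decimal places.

Element Rm pattern (n=1): 0.1710 : 0.8290
Element Qa pattern (n=2): 0.190096 : 0.491808 : 0.318096
Convolve the two distributions (both contribute in 2-u steps):
  M: 0.1710×0.190096 = 0.032506
  M+2: 0.1710×0.491808 + 0.8290×0.190096 = 0.241689
  M+4: 0.1710×0.318096 + 0.8290×0.491808 = 0.462103
  M+6: 0.8290×0.318096 = 0.263702
Scale to base peak (0.462103) = 100: 7.03 : 52.30 : 100.00 : 57.07

7.03 : 52.30 : 100.00 : 57.07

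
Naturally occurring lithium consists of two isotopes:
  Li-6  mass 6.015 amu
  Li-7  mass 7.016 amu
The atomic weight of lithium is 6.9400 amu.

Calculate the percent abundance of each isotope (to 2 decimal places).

Li-6: 7.59%, Li-7: 92.41%

Let x be the fractional abundance of Li-6; then Li-7 has abundance 1 − x.
6.015·x + 7.016·(1 − x) = 6.9400
(6.015 − 7.016)·x = 6.9400 − 7.016
x = -0.0760 / -1.001 = 0.07592 → 7.59% Li-6, 92.41% Li-7.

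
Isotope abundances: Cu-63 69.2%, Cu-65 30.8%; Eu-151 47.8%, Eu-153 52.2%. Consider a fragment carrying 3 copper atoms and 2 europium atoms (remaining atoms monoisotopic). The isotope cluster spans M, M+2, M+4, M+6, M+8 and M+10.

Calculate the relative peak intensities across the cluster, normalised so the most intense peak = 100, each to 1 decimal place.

Copper pattern (n=3): 0.33137389 : 0.44247034 : 0.19693766 : 0.02921811
Europium pattern (n=2): 0.228484 : 0.499032 : 0.272484
Convolve the two distributions (both contribute in 2-u steps):
  M: 0.33137389×0.228484 = 0.075714
  M+2: 0.33137389×0.499032 + 0.44247034×0.228484 = 0.266464
  M+4: 0.33137389×0.272484 + 0.44247034×0.499032 + 0.19693766×0.228484 = 0.356098
  M+6: 0.44247034×0.272484 + 0.19693766×0.499032 + 0.02921811×0.228484 = 0.225520
  M+8: 0.19693766×0.272484 + 0.02921811×0.499032 = 0.068243
  M+10: 0.02921811×0.272484 = 0.007961
Scale to base peak (0.356098) = 100: 21.3 : 74.8 : 100.0 : 63.3 : 19.2 : 2.2

21.3 : 74.8 : 100.0 : 63.3 : 19.2 : 2.2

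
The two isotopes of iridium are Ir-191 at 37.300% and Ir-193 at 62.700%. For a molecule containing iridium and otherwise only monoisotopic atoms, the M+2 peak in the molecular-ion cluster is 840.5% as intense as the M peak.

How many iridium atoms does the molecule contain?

The M+2/M ratio from n Ir atoms is n · q/p = n · 0.62700/0.37300.
n = 8.405 × 0.37300/0.62700 = 5.00 ≈ 5

5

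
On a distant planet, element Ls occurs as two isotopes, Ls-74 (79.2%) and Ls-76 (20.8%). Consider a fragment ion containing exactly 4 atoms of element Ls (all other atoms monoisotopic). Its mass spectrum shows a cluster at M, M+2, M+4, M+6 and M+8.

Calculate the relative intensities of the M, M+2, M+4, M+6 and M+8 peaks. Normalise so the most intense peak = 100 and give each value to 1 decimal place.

The 4 Ls atoms are independent, so intensities follow the terms of (0.792 + 0.208)^4.
P(M) = 0.792^4 = 0.393460
P(M+2) = 4 × 0.792^3 × 0.208^1 = 0.413332
P(M+4) = 6 × 0.792^2 × 0.208^2 = 0.162828
P(M+6) = 4 × 0.792^1 × 0.208^3 = 0.028509
P(M+8) = 0.208^4 = 0.001872
The M+2 peak is largest (0.413332); scaling to 100 gives 95.2 : 100.0 : 39.4 : 6.9 : 0.5.

95.2 : 100.0 : 39.4 : 6.9 : 0.5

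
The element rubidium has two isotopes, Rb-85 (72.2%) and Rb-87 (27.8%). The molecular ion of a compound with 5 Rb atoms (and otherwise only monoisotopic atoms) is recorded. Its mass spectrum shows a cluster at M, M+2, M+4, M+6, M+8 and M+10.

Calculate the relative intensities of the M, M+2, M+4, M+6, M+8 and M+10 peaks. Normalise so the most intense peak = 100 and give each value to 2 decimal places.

The 5 Rb atoms are independent, so intensities follow the terms of (0.722 + 0.278)^5.
P(M) = 0.722^5 = 0.196194
P(M+2) = 5 × 0.722^4 × 0.278^1 = 0.377714
P(M+4) = 10 × 0.722^3 × 0.278^2 = 0.290872
P(M+6) = 10 × 0.722^2 × 0.278^3 = 0.111998
P(M+8) = 5 × 0.722^1 × 0.278^4 = 0.021562
P(M+10) = 0.278^5 = 0.001660
The M+2 peak is largest (0.377714); scaling to 100 gives 51.94 : 100.00 : 77.01 : 29.65 : 5.71 : 0.44.

51.94 : 100.00 : 77.01 : 29.65 : 5.71 : 0.44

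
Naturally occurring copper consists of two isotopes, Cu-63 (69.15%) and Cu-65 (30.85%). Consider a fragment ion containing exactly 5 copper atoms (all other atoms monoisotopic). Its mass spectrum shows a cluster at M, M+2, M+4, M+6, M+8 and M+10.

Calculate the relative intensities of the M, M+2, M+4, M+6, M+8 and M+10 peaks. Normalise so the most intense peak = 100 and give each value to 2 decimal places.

44.83 : 100.00 : 89.23 : 39.81 : 8.88 : 0.79

The 5 Cu atoms are independent, so intensities follow the terms of (0.6915 + 0.3085)^5.
P(M) = 0.6915^5 = 0.158111
P(M+2) = 5 × 0.6915^4 × 0.3085^1 = 0.352691
P(M+4) = 10 × 0.6915^3 × 0.3085^2 = 0.314693
P(M+6) = 10 × 0.6915^2 × 0.3085^3 = 0.140394
P(M+8) = 5 × 0.6915^1 × 0.3085^4 = 0.031317
P(M+10) = 0.3085^5 = 0.002794
The M+2 peak is largest (0.352691); scaling to 100 gives 44.83 : 100.00 : 89.23 : 39.81 : 8.88 : 0.79.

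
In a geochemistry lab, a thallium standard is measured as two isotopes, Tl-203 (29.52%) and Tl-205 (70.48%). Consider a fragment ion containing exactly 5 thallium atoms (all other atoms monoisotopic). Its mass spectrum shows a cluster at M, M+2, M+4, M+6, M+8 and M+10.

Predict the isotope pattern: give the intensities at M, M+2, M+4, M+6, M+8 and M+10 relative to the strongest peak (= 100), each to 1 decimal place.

The 5 Tl atoms are independent, so intensities follow the terms of (0.2952 + 0.7048)^5.
P(M) = 0.2952^5 = 0.002242
P(M+2) = 5 × 0.2952^4 × 0.7048^1 = 0.026761
P(M+4) = 10 × 0.2952^3 × 0.7048^2 = 0.127785
P(M+6) = 10 × 0.2952^2 × 0.7048^3 = 0.305092
P(M+8) = 5 × 0.2952^1 × 0.7048^4 = 0.364208
P(M+10) = 0.7048^5 = 0.173912
The M+8 peak is largest (0.364208); scaling to 100 gives 0.6 : 7.3 : 35.1 : 83.8 : 100.0 : 47.8.

0.6 : 7.3 : 35.1 : 83.8 : 100.0 : 47.8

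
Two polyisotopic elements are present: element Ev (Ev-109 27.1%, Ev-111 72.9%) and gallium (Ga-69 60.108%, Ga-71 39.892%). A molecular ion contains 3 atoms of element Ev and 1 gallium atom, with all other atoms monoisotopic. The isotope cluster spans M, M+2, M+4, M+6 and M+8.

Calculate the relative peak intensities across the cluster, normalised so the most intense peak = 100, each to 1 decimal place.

3.0 : 25.8 : 79.9 : 100.0 : 38.1

Element Ev pattern (n=3): 0.01990251 : 0.16061547 : 0.43206153 : 0.38742049
Gallium pattern (n=1): 0.60108 : 0.39892
Convolve the two distributions (both contribute in 2-u steps):
  M: 0.01990251×0.60108 = 0.011963
  M+2: 0.01990251×0.39892 + 0.16061547×0.60108 = 0.104482
  M+4: 0.16061547×0.39892 + 0.43206153×0.60108 = 0.323776
  M+6: 0.43206153×0.39892 + 0.38742049×0.60108 = 0.405229
  M+8: 0.38742049×0.39892 = 0.154550
Scale to base peak (0.405229) = 100: 3.0 : 25.8 : 79.9 : 100.0 : 38.1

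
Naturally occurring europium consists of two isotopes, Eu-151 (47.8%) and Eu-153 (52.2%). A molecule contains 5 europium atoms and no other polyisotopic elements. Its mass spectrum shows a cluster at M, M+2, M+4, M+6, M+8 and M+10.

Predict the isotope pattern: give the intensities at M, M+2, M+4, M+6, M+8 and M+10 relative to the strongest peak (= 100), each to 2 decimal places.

The 5 Eu atoms are independent, so intensities follow the terms of (0.478 + 0.522)^5.
P(M) = 0.478^5 = 0.024954
P(M+2) = 5 × 0.478^4 × 0.522^1 = 0.136255
P(M+4) = 10 × 0.478^3 × 0.522^2 = 0.297594
P(M+6) = 10 × 0.478^2 × 0.522^3 = 0.324988
P(M+8) = 5 × 0.478^1 × 0.522^4 = 0.177452
P(M+10) = 0.522^5 = 0.038757
The M+6 peak is largest (0.324988); scaling to 100 gives 7.68 : 41.93 : 91.57 : 100.00 : 54.60 : 11.93.

7.68 : 41.93 : 91.57 : 100.00 : 54.60 : 11.93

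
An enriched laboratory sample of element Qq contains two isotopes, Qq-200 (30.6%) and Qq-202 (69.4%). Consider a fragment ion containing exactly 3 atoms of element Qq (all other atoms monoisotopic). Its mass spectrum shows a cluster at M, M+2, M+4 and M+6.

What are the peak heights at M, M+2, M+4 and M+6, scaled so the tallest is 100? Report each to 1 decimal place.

The 3 Qq atoms are independent, so intensities follow the terms of (0.306 + 0.694)^3.
P(M) = 0.306^3 = 0.028653
P(M+2) = 3 × 0.306^2 × 0.694^1 = 0.194950
P(M+4) = 3 × 0.306^1 × 0.694^2 = 0.442142
P(M+6) = 0.694^3 = 0.334255
The M+4 peak is largest (0.442142); scaling to 100 gives 6.5 : 44.1 : 100.0 : 75.6.

6.5 : 44.1 : 100.0 : 75.6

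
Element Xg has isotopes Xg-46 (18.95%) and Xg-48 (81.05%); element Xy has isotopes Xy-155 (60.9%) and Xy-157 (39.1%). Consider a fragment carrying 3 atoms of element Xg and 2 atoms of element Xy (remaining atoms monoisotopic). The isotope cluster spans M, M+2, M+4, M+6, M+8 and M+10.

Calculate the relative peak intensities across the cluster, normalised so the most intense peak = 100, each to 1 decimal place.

0.6 : 9.2 : 46.6 : 100.0 : 79.9 : 20.9

Element Xg pattern (n=3): 0.00680499 : 0.08731577 : 0.37345348 : 0.53242576
Element Xy pattern (n=2): 0.370881 : 0.476238 : 0.152881
Convolve the two distributions (both contribute in 2-u steps):
  M: 0.00680499×0.370881 = 0.002524
  M+2: 0.00680499×0.476238 + 0.08731577×0.370881 = 0.035625
  M+4: 0.00680499×0.152881 + 0.08731577×0.476238 + 0.37345348×0.370881 = 0.181130
  M+6: 0.08731577×0.152881 + 0.37345348×0.476238 + 0.53242576×0.370881 = 0.388668
  M+8: 0.37345348×0.152881 + 0.53242576×0.476238 = 0.310655
  M+10: 0.53242576×0.152881 = 0.081398
Scale to base peak (0.388668) = 100: 0.6 : 9.2 : 46.6 : 100.0 : 79.9 : 20.9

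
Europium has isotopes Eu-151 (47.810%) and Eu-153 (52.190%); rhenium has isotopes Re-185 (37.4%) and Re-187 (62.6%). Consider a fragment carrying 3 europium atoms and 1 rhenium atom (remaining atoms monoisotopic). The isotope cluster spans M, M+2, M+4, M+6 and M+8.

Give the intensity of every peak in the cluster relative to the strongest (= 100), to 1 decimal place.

11.0 : 54.6 : 100.0 : 80.4 : 24.0

Europium pattern (n=3): 0.10928391 : 0.3578871 : 0.39067407 : 0.14215492
Rhenium pattern (n=1): 0.3740 : 0.6260
Convolve the two distributions (both contribute in 2-u steps):
  M: 0.10928391×0.3740 = 0.040872
  M+2: 0.10928391×0.6260 + 0.3578871×0.3740 = 0.202262
  M+4: 0.3578871×0.6260 + 0.39067407×0.3740 = 0.370149
  M+6: 0.39067407×0.6260 + 0.14215492×0.3740 = 0.297728
  M+8: 0.14215492×0.6260 = 0.088989
Scale to base peak (0.370149) = 100: 11.0 : 54.6 : 100.0 : 80.4 : 24.0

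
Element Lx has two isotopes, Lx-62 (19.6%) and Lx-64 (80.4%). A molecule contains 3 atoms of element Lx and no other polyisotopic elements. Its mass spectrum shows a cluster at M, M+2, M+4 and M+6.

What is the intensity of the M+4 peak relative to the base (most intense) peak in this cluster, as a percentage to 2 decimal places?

73.13%

(0.196 + 0.804)^3 gives M 0.0075, M+2 0.0927, M+4 0.3801, M+6 0.5197; the largest is M+6.
P(M+6) = C(3,3) × 0.196^0 × 0.804^3 = 1 × 1.0000 × 0.51971846 = 0.519718 (base)
P(M+4) = C(3,2) × 0.196^1 × 0.804^2 = 3 × 0.1960 × 0.646416 = 0.380093
Relative intensity = 0.380093 / 0.519718 × 100 = 73.13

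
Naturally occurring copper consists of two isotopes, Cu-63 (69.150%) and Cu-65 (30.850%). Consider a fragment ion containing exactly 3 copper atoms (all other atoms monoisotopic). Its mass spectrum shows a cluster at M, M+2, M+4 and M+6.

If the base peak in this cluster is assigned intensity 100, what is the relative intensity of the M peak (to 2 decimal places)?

(0.69150 + 0.30850)^3 gives M 0.3307, M+2 0.4425, M+4 0.1974, M+6 0.0294; the largest is M+2.
P(M+2) = C(3,1) × 0.69150^2 × 0.30850^1 = 3 × 0.47817225 × 0.3085 = 0.442548 (base)
P(M) = C(3,0) × 0.69150^3 × 0.30850^0 = 1 × 0.33065611 × 1.0000 = 0.330656
Relative intensity = 0.330656 / 0.442548 × 100 = 74.72

74.72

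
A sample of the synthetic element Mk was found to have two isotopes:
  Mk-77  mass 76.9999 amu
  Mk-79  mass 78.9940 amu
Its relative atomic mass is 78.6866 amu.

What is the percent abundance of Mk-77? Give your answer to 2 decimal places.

Let x be the fractional abundance of Mk-77; then Mk-79 has abundance 1 − x.
76.9999·x + 78.9940·(1 − x) = 78.6866
(76.9999 − 78.9940)·x = 78.6866 − 78.9940
x = -0.3074 / -1.9941 = 0.15415 → 15.42% Mk-77, 84.58% Mk-79.

15.42%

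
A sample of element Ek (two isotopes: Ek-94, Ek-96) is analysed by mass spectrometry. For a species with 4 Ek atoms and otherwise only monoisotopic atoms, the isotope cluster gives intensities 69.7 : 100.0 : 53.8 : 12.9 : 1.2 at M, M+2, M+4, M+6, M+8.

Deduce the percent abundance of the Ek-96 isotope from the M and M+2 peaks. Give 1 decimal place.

26.4%

Let p = fractional abundance of Ek-94. I(M+2)/I(M) = [C(4,1)·p^3·(1−p)] / p^4 = 4·(1−p)/p = 100.0/69.7 = 1.4347
(1−p)/p = 1.4347/4 = 0.3587  ⇒  p = 1/(1 + 0.3587) = 0.7360
Ek-94: 73.6%, Ek-96: 26.4%.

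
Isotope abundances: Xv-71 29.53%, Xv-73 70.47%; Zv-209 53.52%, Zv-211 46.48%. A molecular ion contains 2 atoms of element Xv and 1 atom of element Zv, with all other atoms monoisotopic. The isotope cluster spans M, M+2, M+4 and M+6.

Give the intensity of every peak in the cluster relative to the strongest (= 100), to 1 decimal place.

Element Xv pattern (n=2): 0.08720209 : 0.41619582 : 0.49660209
Element Zv pattern (n=1): 0.5352 : 0.4648
Convolve the two distributions (both contribute in 2-u steps):
  M: 0.08720209×0.5352 = 0.046671
  M+2: 0.08720209×0.4648 + 0.41619582×0.5352 = 0.263280
  M+4: 0.41619582×0.4648 + 0.49660209×0.5352 = 0.459229
  M+6: 0.49660209×0.4648 = 0.230821
Scale to base peak (0.459229) = 100: 10.2 : 57.3 : 100.0 : 50.3

10.2 : 57.3 : 100.0 : 50.3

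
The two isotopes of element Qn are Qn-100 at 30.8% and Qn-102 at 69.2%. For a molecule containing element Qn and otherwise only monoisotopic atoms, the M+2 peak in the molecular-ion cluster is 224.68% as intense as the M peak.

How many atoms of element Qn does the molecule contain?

1

The M+2/M ratio from n Qn atoms is n · q/p = n · 0.692/0.308.
n = 2.2468 × 0.308/0.692 = 1.00 ≈ 1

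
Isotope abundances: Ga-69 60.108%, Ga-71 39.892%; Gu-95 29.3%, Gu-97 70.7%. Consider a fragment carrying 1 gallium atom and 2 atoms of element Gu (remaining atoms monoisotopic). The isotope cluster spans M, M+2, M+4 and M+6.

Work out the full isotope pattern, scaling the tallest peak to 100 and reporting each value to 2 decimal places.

Gallium pattern (n=1): 0.60108 : 0.39892
Element Gu pattern (n=2): 0.085849 : 0.414302 : 0.499849
Convolve the two distributions (both contribute in 2-u steps):
  M: 0.60108×0.085849 = 0.051602
  M+2: 0.60108×0.414302 + 0.39892×0.085849 = 0.283276
  M+4: 0.60108×0.499849 + 0.39892×0.414302 = 0.465723
  M+6: 0.39892×0.499849 = 0.199400
Scale to base peak (0.465723) = 100: 11.08 : 60.82 : 100.00 : 42.82

11.08 : 60.82 : 100.00 : 42.82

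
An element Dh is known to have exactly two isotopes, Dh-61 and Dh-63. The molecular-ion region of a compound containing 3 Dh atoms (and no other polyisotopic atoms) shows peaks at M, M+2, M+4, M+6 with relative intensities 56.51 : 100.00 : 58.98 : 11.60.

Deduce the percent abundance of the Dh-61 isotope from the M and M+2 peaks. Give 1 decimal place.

62.9%

If p is the fraction of Dh that is Dh-61, then I(M+2)/I(M) = [C(3,1)·p^2·(1−p)] / p^3 = 3·(1−p)/p = 100.00/56.51 = 1.7696
(1−p)/p = 1.7696/3 = 0.5899  ⇒  p = 1/(1 + 0.5899) = 0.6290
Dh-61: 62.9%, Dh-63: 37.1%.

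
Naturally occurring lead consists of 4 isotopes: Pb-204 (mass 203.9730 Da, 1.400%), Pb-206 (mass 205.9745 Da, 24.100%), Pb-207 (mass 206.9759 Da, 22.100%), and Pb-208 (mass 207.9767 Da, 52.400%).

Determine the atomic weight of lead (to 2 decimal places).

The abundance-weighted mean is 0.01400 × 203.9730 + 0.24100 × 205.9745 + 0.22100 × 206.9759 + 0.52400 × 207.9767
= 2.85562 + 49.63985 + 45.74167 + 108.97979 = 207.21693 Da

207.22 Da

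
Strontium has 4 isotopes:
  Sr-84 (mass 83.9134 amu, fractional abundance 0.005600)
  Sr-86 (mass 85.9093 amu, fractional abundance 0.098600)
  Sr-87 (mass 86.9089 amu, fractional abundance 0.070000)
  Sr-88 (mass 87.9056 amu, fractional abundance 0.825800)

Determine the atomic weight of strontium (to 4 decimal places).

Ar = Σ fᵢ·mᵢ = 0.005600 × 83.9134 + 0.098600 × 85.9093 + 0.070000 × 86.9089 + 0.825800 × 87.9056
= 0.46992 + 8.47066 + 6.08362 + 72.59244 = 87.61664 amu

87.6166 amu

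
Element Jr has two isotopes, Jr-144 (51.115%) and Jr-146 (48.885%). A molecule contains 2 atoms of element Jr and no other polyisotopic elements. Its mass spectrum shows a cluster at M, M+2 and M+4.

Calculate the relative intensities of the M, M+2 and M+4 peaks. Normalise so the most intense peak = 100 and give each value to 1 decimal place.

52.3 : 100.0 : 47.8

Each Jr atom is independently Jr-144 (p = 0.51115) or Jr-146 (q = 0.48885); the cluster is the binomial expansion (p + q)^2.
P(M) = 0.51115^2 = 0.261274
P(M+2) = 2 × 0.51115^1 × 0.48885^1 = 0.499751
P(M+4) = 0.48885^2 = 0.238974
The M+2 peak is largest (0.499751); scaling to 100 gives 52.3 : 100.0 : 47.8.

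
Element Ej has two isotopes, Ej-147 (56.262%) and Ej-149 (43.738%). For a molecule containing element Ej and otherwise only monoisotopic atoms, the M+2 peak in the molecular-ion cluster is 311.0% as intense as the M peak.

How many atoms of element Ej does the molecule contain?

4

The M+2/M ratio from n Ej atoms is n · q/p = n · 0.43738/0.56262.
n = 3.110 × 0.56262/0.43738 = 4.00 ≈ 4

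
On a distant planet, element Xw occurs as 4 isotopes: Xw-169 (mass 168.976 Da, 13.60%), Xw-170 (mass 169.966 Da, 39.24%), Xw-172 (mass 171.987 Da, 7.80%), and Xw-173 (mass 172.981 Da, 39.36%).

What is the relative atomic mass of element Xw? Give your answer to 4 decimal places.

Weight each isotope mass by its fractional abundance: 0.1360 × 168.976 + 0.3924 × 169.966 + 0.0780 × 171.987 + 0.3936 × 172.981
= 22.98074 + 66.69466 + 13.41499 + 68.08532 = 171.17571 Da

171.1757 Da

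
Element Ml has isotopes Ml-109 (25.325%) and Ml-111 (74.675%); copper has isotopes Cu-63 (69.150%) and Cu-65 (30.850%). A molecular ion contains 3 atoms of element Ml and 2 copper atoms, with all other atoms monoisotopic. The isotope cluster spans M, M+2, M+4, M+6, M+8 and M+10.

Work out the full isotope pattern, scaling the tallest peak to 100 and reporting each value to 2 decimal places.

Element Ml pattern (n=3): 0.01624233 : 0.14367969 : 0.42366362 : 0.41641436
Copper pattern (n=2): 0.47817225 : 0.4266555 : 0.09517225
Convolve the two distributions (both contribute in 2-u steps):
  M: 0.01624233×0.47817225 = 0.007767
  M+2: 0.01624233×0.4266555 + 0.14367969×0.47817225 = 0.075634
  M+4: 0.01624233×0.09517225 + 0.14367969×0.4266555 + 0.42366362×0.47817225 = 0.265432
  M+6: 0.14367969×0.09517225 + 0.42366362×0.4266555 + 0.41641436×0.47817225 = 0.393551
  M+8: 0.42366362×0.09517225 + 0.41641436×0.4266555 = 0.217986
  M+10: 0.41641436×0.09517225 = 0.039631
Scale to base peak (0.393551) = 100: 1.97 : 19.22 : 67.45 : 100.00 : 55.39 : 10.07

1.97 : 19.22 : 67.45 : 100.00 : 55.39 : 10.07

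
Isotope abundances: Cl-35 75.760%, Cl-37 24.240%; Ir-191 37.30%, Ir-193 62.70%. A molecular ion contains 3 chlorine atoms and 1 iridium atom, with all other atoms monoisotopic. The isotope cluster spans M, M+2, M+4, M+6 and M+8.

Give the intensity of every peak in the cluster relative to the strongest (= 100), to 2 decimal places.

37.87 : 100.00 : 72.73 : 20.79 : 2.08

Chlorine pattern (n=3): 0.4348304 : 0.41738208 : 0.13354464 : 0.01424288
Iridium pattern (n=1): 0.3730 : 0.6270
Convolve the two distributions (both contribute in 2-u steps):
  M: 0.4348304×0.3730 = 0.162192
  M+2: 0.4348304×0.6270 + 0.41738208×0.3730 = 0.428322
  M+4: 0.41738208×0.6270 + 0.13354464×0.3730 = 0.311511
  M+6: 0.13354464×0.6270 + 0.01424288×0.3730 = 0.089045
  M+8: 0.01424288×0.6270 = 0.008930
Scale to base peak (0.428322) = 100: 37.87 : 100.00 : 72.73 : 20.79 : 2.08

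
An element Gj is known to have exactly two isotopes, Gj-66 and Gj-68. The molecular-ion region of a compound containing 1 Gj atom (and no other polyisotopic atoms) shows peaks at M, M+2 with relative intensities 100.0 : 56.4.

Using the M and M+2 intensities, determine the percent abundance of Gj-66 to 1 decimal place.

63.9%

Write p for the Gj-66 fraction. I(M+2)/I(M) = [C(1,1)·p^0·(1−p)] / p^1 = 1·(1−p)/p = 56.4/100.0 = 0.5640
(1−p)/p = 0.5640/1 = 0.5640  ⇒  p = 1/(1 + 0.5640) = 0.6394
Gj-66: 63.9%, Gj-68: 36.1%.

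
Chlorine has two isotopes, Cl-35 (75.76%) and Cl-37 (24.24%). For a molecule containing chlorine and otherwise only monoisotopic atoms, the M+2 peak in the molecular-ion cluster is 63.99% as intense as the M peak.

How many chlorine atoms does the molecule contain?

2

The M+2/M ratio from n Cl atoms is n · q/p = n · 0.2424/0.7576.
n = 0.6399 × 0.7576/0.2424 = 2.00 ≈ 2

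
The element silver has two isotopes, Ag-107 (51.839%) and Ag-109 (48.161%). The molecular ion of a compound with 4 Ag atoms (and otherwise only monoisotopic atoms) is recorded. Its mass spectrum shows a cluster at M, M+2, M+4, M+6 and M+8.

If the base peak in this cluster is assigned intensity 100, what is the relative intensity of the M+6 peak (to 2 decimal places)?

Binomial terms of (0.51839 + 0.48161)^4: M 0.0722, M+2 0.2684, M+4 0.3740, M+6 0.2316, M+8 0.0538 → M+4 is the base peak.
P(M+4) = C(4,2) × 0.51839^2 × 0.48161^2 = 6 × 0.26872819 × 0.23194819 = 0.373986 (base)
P(M+6) = C(4,3) × 0.51839^1 × 0.48161^3 = 4 × 0.51839 × 0.11170857 = 0.231634
Relative intensity = 0.231634 / 0.373986 × 100 = 61.94

61.94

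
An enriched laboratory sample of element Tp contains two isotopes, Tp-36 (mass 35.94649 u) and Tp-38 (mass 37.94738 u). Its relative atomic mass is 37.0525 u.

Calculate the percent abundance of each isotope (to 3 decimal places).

With x = fraction of Tp-36 (so Tp-38 is 1 − x):
35.94649·x + 37.94738·(1 − x) = 37.0525
(35.94649 − 37.94738)·x = 37.0525 − 37.94738
x = -0.89488 / -2.00089 = 0.44724 → 44.724% Tp-36, 55.276% Tp-38.

Tp-36: 44.724%, Tp-38: 55.276%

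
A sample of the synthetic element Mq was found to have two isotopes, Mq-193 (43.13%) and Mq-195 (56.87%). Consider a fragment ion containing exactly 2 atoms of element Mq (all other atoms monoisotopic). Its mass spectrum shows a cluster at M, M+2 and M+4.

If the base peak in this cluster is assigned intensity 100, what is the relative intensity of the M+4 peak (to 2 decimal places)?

Binomial terms of (0.4313 + 0.5687)^2: M 0.1860, M+2 0.4906, M+4 0.3234 → M+2 is the base peak.
P(M+2) = C(2,1) × 0.4313^1 × 0.5687^1 = 2 × 0.4313 × 0.5687 = 0.490561 (base)
P(M+4) = C(2,2) × 0.4313^0 × 0.5687^2 = 1 × 1.0000 × 0.32341969 = 0.323420
Relative intensity = 0.323420 / 0.490561 × 100 = 65.93

65.93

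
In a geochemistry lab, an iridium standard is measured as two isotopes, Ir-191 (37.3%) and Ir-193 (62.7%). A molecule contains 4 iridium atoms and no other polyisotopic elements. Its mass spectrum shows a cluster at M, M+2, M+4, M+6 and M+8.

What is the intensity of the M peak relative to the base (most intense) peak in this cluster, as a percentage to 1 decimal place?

Binomial terms of (0.373 + 0.627)^4: M 0.0194, M+2 0.1302, M+4 0.3282, M+6 0.3678, M+8 0.1546 → M+6 is the base peak.
P(M+6) = C(4,3) × 0.373^1 × 0.627^3 = 4 × 0.3730 × 0.24649188 = 0.367766 (base)
P(M) = C(4,0) × 0.373^4 × 0.627^0 = 1 × 0.01935688 × 1.0000 = 0.019357
Relative intensity = 0.019357 / 0.367766 × 100 = 5.3

5.3%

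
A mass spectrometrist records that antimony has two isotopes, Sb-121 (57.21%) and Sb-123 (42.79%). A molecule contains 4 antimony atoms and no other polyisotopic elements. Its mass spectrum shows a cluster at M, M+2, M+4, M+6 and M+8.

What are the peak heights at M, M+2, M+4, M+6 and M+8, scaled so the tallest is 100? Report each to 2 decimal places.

Each Sb atom is independently Sb-121 (p = 0.5721) or Sb-123 (q = 0.4279); the cluster is the binomial expansion (p + q)^4.
P(M) = 0.5721^4 = 0.107124
P(M+2) = 4 × 0.5721^3 × 0.4279^1 = 0.320493
P(M+4) = 6 × 0.5721^2 × 0.4279^2 = 0.359567
P(M+6) = 4 × 0.5721^1 × 0.4279^3 = 0.179291
P(M+8) = 0.4279^4 = 0.033525
The M+4 peak is largest (0.359567); scaling to 100 gives 29.79 : 89.13 : 100.00 : 49.86 : 9.32.

29.79 : 89.13 : 100.00 : 49.86 : 9.32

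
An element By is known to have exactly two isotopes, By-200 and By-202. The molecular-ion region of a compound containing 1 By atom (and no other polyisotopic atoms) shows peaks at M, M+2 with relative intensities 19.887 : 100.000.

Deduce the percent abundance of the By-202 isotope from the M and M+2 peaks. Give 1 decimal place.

83.4%

Write p for the By-200 fraction. I(M+2)/I(M) = [C(1,1)·p^0·(1−p)] / p^1 = 1·(1−p)/p = 100.000/19.887 = 5.0284
(1−p)/p = 5.0284/1 = 5.0284  ⇒  p = 1/(1 + 5.0284) = 0.1659
By-200: 16.6%, By-202: 83.4%.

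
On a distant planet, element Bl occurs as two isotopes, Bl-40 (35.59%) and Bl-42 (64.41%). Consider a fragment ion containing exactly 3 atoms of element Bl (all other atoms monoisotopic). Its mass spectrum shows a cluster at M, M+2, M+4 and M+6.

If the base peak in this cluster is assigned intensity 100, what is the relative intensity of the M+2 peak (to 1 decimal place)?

55.3

Binomial terms of (0.3559 + 0.6441)^3: M 0.0451, M+2 0.2448, M+4 0.4430, M+6 0.2672 → M+4 is the base peak.
P(M+4) = C(3,2) × 0.3559^1 × 0.6441^2 = 3 × 0.3559 × 0.41486481 = 0.442951 (base)
P(M+2) = C(3,1) × 0.3559^2 × 0.6441^1 = 3 × 0.12666481 × 0.6441 = 0.244754
Relative intensity = 0.244754 / 0.442951 × 100 = 55.3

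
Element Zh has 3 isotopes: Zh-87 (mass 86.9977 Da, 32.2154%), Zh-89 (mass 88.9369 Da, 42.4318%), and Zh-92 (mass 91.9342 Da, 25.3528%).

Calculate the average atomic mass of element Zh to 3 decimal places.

Ar = Σ fᵢ·mᵢ = 0.322154 × 86.9977 + 0.424318 × 88.9369 + 0.253528 × 91.9342
= 28.02666 + 37.73753 + 23.30789 = 89.07208 Da

89.072 Da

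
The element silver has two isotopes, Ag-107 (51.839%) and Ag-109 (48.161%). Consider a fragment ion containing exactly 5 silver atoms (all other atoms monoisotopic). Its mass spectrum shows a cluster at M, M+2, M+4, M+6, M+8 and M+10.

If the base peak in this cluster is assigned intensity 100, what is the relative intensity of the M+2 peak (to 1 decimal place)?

Term probabilities: M 0.0374, M+2 0.1739, M+4 0.3231, M+6 0.3002, M+8 0.1394, M+10 0.0259. Base peak = M+4.
P(M+4) = C(5,2) × 0.51839^3 × 0.48161^2 = 10 × 0.13930601 × 0.23194819 = 0.323118 (base)
P(M+2) = C(5,1) × 0.51839^4 × 0.48161^1 = 5 × 0.07221484 × 0.48161 = 0.173897
Relative intensity = 0.173897 / 0.323118 × 100 = 53.8

53.8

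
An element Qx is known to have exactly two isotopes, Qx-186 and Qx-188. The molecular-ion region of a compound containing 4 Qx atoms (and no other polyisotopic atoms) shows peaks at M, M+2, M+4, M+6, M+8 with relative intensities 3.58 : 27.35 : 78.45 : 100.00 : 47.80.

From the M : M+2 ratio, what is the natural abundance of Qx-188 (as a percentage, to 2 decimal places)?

65.63%

Let p = fractional abundance of Qx-186. I(M+2)/I(M) = [C(4,1)·p^3·(1−p)] / p^4 = 4·(1−p)/p = 27.35/3.58 = 7.6397
(1−p)/p = 7.6397/4 = 1.9099  ⇒  p = 1/(1 + 1.9099) = 0.3437
Qx-186: 34.37%, Qx-188: 65.63%.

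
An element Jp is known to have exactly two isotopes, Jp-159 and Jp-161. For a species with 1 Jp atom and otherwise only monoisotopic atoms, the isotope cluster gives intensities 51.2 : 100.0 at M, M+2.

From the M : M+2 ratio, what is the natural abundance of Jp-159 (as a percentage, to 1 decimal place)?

33.9%

Write p for the Jp-159 fraction. I(M+2)/I(M) = [C(1,1)·p^0·(1−p)] / p^1 = 1·(1−p)/p = 100.0/51.2 = 1.9531
(1−p)/p = 1.9531/1 = 1.9531  ⇒  p = 1/(1 + 1.9531) = 0.3386
Jp-159: 33.9%, Jp-161: 66.1%.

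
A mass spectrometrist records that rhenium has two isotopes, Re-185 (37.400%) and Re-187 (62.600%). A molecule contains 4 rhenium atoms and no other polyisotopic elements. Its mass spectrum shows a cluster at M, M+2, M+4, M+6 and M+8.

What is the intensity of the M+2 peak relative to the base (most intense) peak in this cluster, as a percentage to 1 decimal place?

35.7%

(0.37400 + 0.62600)^4 gives M 0.0196, M+2 0.1310, M+4 0.3289, M+6 0.3670, M+8 0.1536; the largest is M+6.
P(M+6) = C(4,3) × 0.37400^1 × 0.62600^3 = 4 × 0.3740 × 0.24531438 = 0.366990 (base)
P(M+2) = C(4,1) × 0.37400^3 × 0.62600^1 = 4 × 0.05231362 × 0.6260 = 0.130993
Relative intensity = 0.130993 / 0.366990 × 100 = 35.7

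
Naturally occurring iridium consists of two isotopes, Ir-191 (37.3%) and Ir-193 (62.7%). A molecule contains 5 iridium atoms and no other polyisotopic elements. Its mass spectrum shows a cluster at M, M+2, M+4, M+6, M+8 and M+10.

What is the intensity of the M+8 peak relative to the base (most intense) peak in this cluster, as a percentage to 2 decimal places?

(0.373 + 0.627)^5 gives M 0.0072, M+2 0.0607, M+4 0.2040, M+6 0.3429, M+8 0.2882, M+10 0.0969; the largest is M+6.
P(M+6) = C(5,3) × 0.373^2 × 0.627^3 = 10 × 0.139129 × 0.24649188 = 0.342942 (base)
P(M+8) = C(5,4) × 0.373^1 × 0.627^4 = 5 × 0.3730 × 0.15455041 = 0.288237
Relative intensity = 0.288237 / 0.342942 × 100 = 84.05

84.05%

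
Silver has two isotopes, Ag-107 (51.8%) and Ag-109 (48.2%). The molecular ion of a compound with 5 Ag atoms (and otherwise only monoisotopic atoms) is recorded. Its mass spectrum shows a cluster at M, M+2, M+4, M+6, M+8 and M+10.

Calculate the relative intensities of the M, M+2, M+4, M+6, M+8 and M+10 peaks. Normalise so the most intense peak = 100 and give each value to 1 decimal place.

11.5 : 53.7 : 100.0 : 93.1 : 43.3 : 8.1

Expanding (0.518 + 0.482)^5:
P(M) = 0.518^5 = 0.037295
P(M+2) = 5 × 0.518^4 × 0.482^1 = 0.173515
P(M+4) = 10 × 0.518^3 × 0.482^2 = 0.322911
P(M+6) = 10 × 0.518^2 × 0.482^3 = 0.300470
P(M+8) = 5 × 0.518^1 × 0.482^4 = 0.139794
P(M+10) = 0.482^5 = 0.026016
The M+4 peak is largest (0.322911); scaling to 100 gives 11.5 : 53.7 : 100.0 : 93.1 : 43.3 : 8.1.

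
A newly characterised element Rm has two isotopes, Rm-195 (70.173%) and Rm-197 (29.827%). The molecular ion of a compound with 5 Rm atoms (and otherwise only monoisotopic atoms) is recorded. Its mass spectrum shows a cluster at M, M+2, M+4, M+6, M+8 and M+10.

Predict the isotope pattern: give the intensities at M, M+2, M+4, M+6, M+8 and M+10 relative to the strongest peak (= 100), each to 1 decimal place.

47.1 : 100.0 : 85.0 : 36.1 : 7.7 : 0.7

Each Rm atom is independently Rm-195 (p = 0.70173) or Rm-197 (q = 0.29827); the cluster is the binomial expansion (p + q)^5.
P(M) = 0.70173^5 = 0.170157
P(M+2) = 5 × 0.70173^4 × 0.29827^1 = 0.361626
P(M+4) = 10 × 0.70173^3 × 0.29827^2 = 0.307418
P(M+6) = 10 × 0.70173^2 × 0.29827^3 = 0.130668
P(M+8) = 5 × 0.70173^1 × 0.29827^4 = 0.027770
P(M+10) = 0.29827^5 = 0.002361
The M+2 peak is largest (0.361626); scaling to 100 gives 47.1 : 100.0 : 85.0 : 36.1 : 7.7 : 0.7.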